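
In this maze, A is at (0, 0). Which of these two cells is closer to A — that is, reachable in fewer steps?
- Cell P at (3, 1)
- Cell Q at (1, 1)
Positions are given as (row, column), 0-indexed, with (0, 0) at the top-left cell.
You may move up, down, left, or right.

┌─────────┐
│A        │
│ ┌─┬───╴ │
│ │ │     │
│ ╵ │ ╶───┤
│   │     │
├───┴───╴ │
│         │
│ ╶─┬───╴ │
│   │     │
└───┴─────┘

Shortest path A → P at (3, 1): 14 steps
Shortest path A → Q at (1, 1): 4 steps

Q is closer (4 steps vs 14 steps).

Path to P:

┌─────────┐
│A → → → ↓│
│ ┌─┬───╴ │
│ │ │↓ ← ↲│
│ ╵ │ ╶───┤
│   │↳ → ↓│
├───┴───╴ │
│  P ← ← ↲│
│ ╶─┬───╴ │
│   │     │
└───┴─────┘

Path to Q:

┌─────────┐
│A        │
│ ┌─┬───╴ │
│↓│Q│     │
│ ╵ │ ╶───┤
│↳ ↑│     │
├───┴───╴ │
│         │
│ ╶─┬───╴ │
│   │     │
└───┴─────┘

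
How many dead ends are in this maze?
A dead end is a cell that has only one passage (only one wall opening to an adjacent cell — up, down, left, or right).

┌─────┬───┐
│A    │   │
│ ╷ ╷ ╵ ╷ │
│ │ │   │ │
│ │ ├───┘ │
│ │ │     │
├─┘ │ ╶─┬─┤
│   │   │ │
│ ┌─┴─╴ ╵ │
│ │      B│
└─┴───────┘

Checking each cell for number of passages:

Dead ends found at positions:
  (2, 0)
  (3, 4)
  (4, 0)
  (4, 1)
Total dead ends: 4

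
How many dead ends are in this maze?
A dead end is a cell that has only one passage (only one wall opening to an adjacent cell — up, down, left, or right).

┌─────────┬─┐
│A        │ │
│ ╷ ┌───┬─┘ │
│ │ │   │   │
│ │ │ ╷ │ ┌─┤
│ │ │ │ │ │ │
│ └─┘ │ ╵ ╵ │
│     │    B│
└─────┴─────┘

Checking each cell for number of passages:

Dead ends found at positions:
  (0, 4)
  (0, 5)
  (2, 1)
  (2, 5)
Total dead ends: 4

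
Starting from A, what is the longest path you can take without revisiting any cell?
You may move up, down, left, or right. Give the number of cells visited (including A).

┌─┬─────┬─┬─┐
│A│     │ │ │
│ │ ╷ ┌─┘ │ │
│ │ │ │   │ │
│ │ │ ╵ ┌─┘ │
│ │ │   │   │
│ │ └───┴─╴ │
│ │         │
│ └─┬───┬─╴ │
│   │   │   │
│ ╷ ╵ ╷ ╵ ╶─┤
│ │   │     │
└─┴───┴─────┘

Finding longest simple path using DFS:
Start: (0, 0)
Longest path visits 29 cells
Path: A → down → down → down → down → right → down → right → up → right → down → right → up → right → up → left → left → left → left → up → up → up → right → down → down → right → up → right → up

Solution:

┌─┬─────┬─┬─┐
│A│↱ ↓  │B│ │
│ │ ╷ ┌─┘ │ │
│↓│↑│↓│↱ ↑│ │
│ │ │ ╵ ┌─┘ │
│↓│↑│↳ ↑│   │
│ │ └───┴─╴ │
│↓│↑ ← ← ← ↰│
│ └─┬───┬─╴ │
│↳ ↓│↱ ↓│↱ ↑│
│ ╷ ╵ ╷ ╵ ╶─┤
│ │↳ ↑│↳ ↑  │
└─┴───┴─────┘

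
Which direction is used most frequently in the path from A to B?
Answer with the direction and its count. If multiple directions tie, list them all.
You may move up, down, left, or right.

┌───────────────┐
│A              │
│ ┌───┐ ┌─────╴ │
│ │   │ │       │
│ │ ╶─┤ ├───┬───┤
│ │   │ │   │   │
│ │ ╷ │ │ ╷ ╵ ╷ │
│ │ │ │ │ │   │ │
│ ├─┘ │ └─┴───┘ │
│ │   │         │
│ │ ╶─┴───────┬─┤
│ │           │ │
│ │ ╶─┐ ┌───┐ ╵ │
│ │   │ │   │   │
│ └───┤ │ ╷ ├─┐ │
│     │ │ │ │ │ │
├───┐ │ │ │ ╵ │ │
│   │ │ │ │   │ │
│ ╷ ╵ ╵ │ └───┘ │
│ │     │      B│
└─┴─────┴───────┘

Directions: down, down, down, down, down, down, down, right, right, down, down, right, up, up, up, up, right, right, right, down, right, down, down, down
Counts: {'down': 13, 'right': 7, 'up': 4}
Most common: down (13 times)

Solution:

┌───────────────┐
│A              │
│ ┌───┐ ┌─────╴ │
│↓│   │ │       │
│ │ ╶─┤ ├───┬───┤
│↓│   │ │   │   │
│ │ ╷ │ │ ╷ ╵ ╷ │
│↓│ │ │ │ │   │ │
│ ├─┘ │ └─┴───┘ │
│↓│   │         │
│ │ ╶─┴───────┬─┤
│↓│    ↱ → → ↓│ │
│ │ ╶─┐ ┌───┐ ╵ │
│↓│   │↑│   │↳ ↓│
│ └───┤ │ ╷ ├─┐ │
│↳ → ↓│↑│ │ │ │↓│
├───┐ │ │ │ ╵ │ │
│   │↓│↑│ │   │↓│
│ ╷ ╵ ╵ │ └───┘ │
│ │  ↳ ↑│      B│
└─┴─────┴───────┘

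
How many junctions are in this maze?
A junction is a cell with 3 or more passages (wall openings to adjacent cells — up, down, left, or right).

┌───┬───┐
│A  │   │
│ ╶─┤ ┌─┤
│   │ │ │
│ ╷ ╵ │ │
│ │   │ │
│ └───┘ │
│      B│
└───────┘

Checking each cell for number of passages:

Junctions found (3+ passages):
  (1, 0): 3 passages
Total junctions: 1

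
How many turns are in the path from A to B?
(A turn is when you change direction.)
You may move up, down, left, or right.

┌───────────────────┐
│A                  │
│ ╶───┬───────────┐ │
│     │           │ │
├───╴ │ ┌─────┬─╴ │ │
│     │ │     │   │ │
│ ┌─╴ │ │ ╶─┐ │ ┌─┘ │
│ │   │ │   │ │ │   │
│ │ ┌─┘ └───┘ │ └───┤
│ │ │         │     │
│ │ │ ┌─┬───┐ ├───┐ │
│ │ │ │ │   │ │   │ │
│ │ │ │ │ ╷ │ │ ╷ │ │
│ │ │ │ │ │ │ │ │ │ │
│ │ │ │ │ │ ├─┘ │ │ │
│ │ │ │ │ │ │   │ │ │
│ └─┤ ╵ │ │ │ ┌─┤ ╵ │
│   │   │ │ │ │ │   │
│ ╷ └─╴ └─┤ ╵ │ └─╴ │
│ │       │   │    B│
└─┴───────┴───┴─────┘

Directions: down, right, right, down, left, left, down, down, down, down, down, down, right, down, right, right, up, left, up, up, up, up, right, up, up, up, right, right, right, right, right, down, left, down, down, right, right, down, down, down, down, down
Number of turns: 18

Solution:

┌───────────────────┐
│A                  │
│ ╶───┬───────────┐ │
│↳ → ↓│↱ → → → → ↓│ │
├───╴ │ ┌─────┬─╴ │ │
│↓ ← ↲│↑│     │↓ ↲│ │
│ ┌─╴ │ │ ╶─┐ │ ┌─┘ │
│↓│   │↑│   │ │↓│   │
│ │ ┌─┘ └───┘ │ └───┤
│↓│ │↱ ↑      │↳ → ↓│
│ │ │ ┌─┬───┐ ├───┐ │
│↓│ │↑│ │   │ │   │↓│
│ │ │ │ │ ╷ │ │ ╷ │ │
│↓│ │↑│ │ │ │ │ │ │↓│
│ │ │ │ │ │ ├─┘ │ │ │
│↓│ │↑│ │ │ │   │ │↓│
│ └─┤ ╵ │ │ │ ┌─┤ ╵ │
│↳ ↓│↑ ↰│ │ │ │ │  ↓│
│ ╷ └─╴ └─┤ ╵ │ └─╴ │
│ │↳ → ↑  │   │    B│
└─┴───────┴───┴─────┘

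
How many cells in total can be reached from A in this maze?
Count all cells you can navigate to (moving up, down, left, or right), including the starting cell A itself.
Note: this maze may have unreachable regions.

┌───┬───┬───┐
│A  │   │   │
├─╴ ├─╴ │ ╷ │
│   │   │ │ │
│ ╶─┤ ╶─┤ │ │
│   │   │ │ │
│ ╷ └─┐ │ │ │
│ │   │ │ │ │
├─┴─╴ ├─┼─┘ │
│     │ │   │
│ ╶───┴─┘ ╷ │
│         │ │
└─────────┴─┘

Using BFS/flood-fill to find all reachable cells from A:
Maze size: 6 × 6 = 36 total cells
8 cell(s) are walled off and cannot be reached from A.
Reachable cells: 28

Reachable region (· marks reachable cells):

┌───┬───┬───┐
│A ·│   │· ·│
├─╴ ├─╴ │ ╷ │
│· ·│   │·│·│
│ ╶─┤ ╶─┤ │ │
│· ·│   │·│·│
│ ╷ └─┐ │ │ │
│·│· ·│ │·│·│
├─┴─╴ ├─┼─┘ │
│· · ·│ │· ·│
│ ╶───┴─┘ ╷ │
│· · · · ·│·│
└─────────┴─┘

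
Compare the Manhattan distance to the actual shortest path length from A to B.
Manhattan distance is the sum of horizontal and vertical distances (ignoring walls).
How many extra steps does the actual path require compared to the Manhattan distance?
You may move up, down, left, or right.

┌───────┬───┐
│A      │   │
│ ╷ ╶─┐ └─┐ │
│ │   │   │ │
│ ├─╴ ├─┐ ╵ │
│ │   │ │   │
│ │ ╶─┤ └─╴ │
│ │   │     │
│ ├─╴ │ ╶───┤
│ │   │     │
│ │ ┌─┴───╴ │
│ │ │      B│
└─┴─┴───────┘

Manhattan distance: |5 - 0| + |5 - 0| = 10
Actual path length: 14
Extra steps: 14 - 10 = 4

Solution:

┌───────┬───┐
│A → → ↓│   │
│ ╷ ╶─┐ └─┐ │
│ │   │↳ ↓│ │
│ ├─╴ ├─┐ ╵ │
│ │   │ │↳ ↓│
│ │ ╶─┤ └─╴ │
│ │   │↓ ← ↲│
│ ├─╴ │ ╶───┤
│ │   │↳ → ↓│
│ │ ┌─┴───╴ │
│ │ │      B│
└─┴─┴───────┘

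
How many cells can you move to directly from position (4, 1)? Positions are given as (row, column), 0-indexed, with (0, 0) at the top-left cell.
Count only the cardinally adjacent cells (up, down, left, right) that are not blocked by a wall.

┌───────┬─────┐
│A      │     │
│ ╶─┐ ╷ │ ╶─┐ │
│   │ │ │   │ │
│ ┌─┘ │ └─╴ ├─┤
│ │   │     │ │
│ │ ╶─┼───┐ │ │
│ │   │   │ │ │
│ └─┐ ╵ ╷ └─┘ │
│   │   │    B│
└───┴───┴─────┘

Checking passable neighbors of (4, 1):
Neighbors: (4, 0)
Count: 1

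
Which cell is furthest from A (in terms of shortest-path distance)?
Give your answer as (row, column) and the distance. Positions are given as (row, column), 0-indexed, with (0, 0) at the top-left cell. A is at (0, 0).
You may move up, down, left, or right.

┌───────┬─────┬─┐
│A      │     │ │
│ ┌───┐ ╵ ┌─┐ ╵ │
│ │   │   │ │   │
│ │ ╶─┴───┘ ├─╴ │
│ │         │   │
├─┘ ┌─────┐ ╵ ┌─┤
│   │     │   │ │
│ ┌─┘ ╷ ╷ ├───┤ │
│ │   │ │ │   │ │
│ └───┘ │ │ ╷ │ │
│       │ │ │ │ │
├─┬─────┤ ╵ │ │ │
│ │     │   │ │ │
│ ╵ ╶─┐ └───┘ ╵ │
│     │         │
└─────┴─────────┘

Computing BFS distances from A to all cells:
Furthest cell: (6, 0)
Distance: 48 steps

Path from A to the furthest cell:

┌───────┬─────┬─┐
│A → → ↓│↱ → ↓│ │
│ ┌───┐ ╵ ┌─┐ ╵ │
│ │   │↳ ↑│ │↳ ↓│
│ │ ╶─┴───┘ ├─╴ │
│ │↓ ← ← ← ↰│↓ ↲│
├─┘ ┌─────┐ ╵ ┌─┤
│↓ ↲│  ↱ ↓│↑ ↲│ │
│ ┌─┘ ╷ ╷ ├───┤ │
│↓│   │↑│↓│↱ ↓│ │
│ └───┘ │ │ ╷ │ │
│↳ → → ↑│↓│↑│↓│ │
├─┬─────┤ ╵ │ │ │
│B│↓ ← ↰│↳ ↑│↓│ │
│ ╵ ╶─┐ └───┘ ╵ │
│↑ ↲  │↑ ← ← ↲  │
└─────┴─────────┘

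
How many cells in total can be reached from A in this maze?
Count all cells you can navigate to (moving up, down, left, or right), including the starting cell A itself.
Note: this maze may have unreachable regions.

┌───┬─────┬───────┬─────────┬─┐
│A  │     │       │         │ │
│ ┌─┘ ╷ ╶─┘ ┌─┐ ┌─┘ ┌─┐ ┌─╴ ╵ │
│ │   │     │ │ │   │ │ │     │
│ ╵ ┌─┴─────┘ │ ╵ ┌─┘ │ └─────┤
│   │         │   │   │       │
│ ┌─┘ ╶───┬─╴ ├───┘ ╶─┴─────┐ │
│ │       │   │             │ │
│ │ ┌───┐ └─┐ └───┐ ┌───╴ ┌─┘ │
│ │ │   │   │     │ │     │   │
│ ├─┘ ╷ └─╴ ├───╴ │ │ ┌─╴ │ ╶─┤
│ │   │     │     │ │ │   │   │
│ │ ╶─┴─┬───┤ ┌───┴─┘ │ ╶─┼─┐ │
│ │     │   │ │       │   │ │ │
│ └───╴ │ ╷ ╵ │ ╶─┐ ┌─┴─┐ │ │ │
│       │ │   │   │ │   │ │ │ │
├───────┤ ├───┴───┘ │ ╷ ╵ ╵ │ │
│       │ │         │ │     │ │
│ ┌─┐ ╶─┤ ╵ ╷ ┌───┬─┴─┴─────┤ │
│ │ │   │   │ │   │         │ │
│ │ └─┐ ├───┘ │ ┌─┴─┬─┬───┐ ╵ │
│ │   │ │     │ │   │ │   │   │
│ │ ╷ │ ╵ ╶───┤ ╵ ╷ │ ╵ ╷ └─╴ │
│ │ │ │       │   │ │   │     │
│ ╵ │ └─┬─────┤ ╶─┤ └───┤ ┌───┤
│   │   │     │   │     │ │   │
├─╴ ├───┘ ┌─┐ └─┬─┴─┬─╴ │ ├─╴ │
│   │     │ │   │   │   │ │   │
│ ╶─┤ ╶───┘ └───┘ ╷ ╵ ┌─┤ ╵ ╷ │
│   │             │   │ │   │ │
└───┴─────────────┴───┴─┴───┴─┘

Using BFS/flood-fill to find all reachable cells from A:
Maze size: 15 × 15 = 225 total cells
36 cell(s) are walled off and cannot be reached from A.
Reachable cells: 189

Reachable region (· marks reachable cells):

┌───┬─────┬───────┬─────────┬─┐
│A ·│· · ·│· · · ·│· · · · ·│·│
│ ┌─┘ ╷ ╶─┘ ┌─┐ ┌─┘ ┌─┐ ┌─╴ ╵ │
│·│· ·│· · ·│·│·│· ·│·│·│· · ·│
│ ╵ ┌─┴─────┘ │ ╵ ┌─┘ │ └─────┤
│· ·│· · · · ·│· ·│· ·│· · · ·│
│ ┌─┘ ╶───┬─╴ ├───┘ ╶─┴─────┐ │
│·│· · · ·│· ·│· · · · · · ·│·│
│ │ ┌───┐ └─┐ └───┐ ┌───╴ ┌─┘ │
│·│·│· ·│· ·│· · ·│·│· · ·│· ·│
│ ├─┘ ╷ └─╴ ├───╴ │ │ ┌─╴ │ ╶─┤
│·│· ·│· · ·│· · ·│·│·│· ·│· ·│
│ │ ╶─┴─┬───┤ ┌───┴─┘ │ ╶─┼─┐ │
│·│· · ·│· ·│·│· · · ·│· ·│·│·│
│ └───╴ │ ╷ ╵ │ ╶─┐ ┌─┴─┐ │ │ │
│· · · ·│·│· ·│· ·│·│· ·│·│·│·│
├───────┤ ├───┴───┘ │ ╷ ╵ ╵ │ │
│· · · ·│·│· · · · ·│·│· · ·│·│
│ ┌─┐ ╶─┤ ╵ ╷ ┌───┬─┴─┴─────┤ │
│·│·│· ·│· ·│·│   │· · · · ·│·│
│ │ └─┐ ├───┘ │ ┌─┴─┬─┬───┐ ╵ │
│·│· ·│·│· · ·│ │   │·│· ·│· ·│
│ │ ╷ │ ╵ ╶───┤ ╵ ╷ │ ╵ ╷ └─╴ │
│·│·│·│· · · ·│   │ │· ·│· · ·│
│ ╵ │ └─┬─────┤ ╶─┤ └───┤ ┌───┤
│· ·│· ·│     │   │     │·│· ·│
├─╴ ├───┘ ┌─┐ └─┬─┴─┬─╴ │ ├─╴ │
│· ·│     │ │   │   │   │·│· ·│
│ ╶─┤ ╶───┘ └───┘ ╷ ╵ ┌─┤ ╵ ╷ │
│· ·│             │   │ │· ·│·│
└───┴─────────────┴───┴─┴───┴─┘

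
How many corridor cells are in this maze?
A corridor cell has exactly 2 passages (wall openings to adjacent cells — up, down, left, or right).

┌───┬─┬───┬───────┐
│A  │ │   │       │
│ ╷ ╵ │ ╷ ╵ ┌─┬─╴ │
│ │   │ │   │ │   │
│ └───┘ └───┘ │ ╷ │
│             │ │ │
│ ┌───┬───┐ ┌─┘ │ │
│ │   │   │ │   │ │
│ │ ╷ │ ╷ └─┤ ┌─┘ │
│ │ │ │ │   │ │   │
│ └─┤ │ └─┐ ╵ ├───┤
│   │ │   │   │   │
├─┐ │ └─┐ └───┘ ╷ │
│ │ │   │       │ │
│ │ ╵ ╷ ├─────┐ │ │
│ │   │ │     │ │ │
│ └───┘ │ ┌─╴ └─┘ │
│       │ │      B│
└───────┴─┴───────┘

Counting cells with exactly 2 passages:
Total corridor cells: 65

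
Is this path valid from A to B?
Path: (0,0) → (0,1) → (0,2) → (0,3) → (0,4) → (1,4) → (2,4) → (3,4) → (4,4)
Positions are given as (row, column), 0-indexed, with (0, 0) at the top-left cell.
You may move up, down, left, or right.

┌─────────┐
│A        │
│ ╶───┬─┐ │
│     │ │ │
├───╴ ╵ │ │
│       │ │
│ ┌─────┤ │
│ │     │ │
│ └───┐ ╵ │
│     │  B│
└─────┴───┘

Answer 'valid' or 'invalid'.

Checking path validity:
Result: All consecutive moves are passable.

valid

Correct solution:

┌─────────┐
│A → → → ↓│
│ ╶───┬─┐ │
│     │ │↓│
├───╴ ╵ │ │
│       │↓│
│ ┌─────┤ │
│ │     │↓│
│ └───┐ ╵ │
│     │  B│
└─────┴───┘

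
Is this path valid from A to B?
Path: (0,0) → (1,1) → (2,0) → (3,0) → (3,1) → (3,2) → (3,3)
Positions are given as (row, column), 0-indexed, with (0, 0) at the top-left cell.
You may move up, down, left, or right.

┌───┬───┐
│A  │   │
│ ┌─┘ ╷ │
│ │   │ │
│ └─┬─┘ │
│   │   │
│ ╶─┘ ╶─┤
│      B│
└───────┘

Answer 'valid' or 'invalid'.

Checking path validity:
Result: Invalid move at step 1: cannot move from (0, 0) to (1, 1).

invalid

Correct solution:

┌───┬───┐
│A  │   │
│ ┌─┘ ╷ │
│↓│   │ │
│ └─┬─┘ │
│↓  │   │
│ ╶─┘ ╶─┤
│↳ → → B│
└───────┘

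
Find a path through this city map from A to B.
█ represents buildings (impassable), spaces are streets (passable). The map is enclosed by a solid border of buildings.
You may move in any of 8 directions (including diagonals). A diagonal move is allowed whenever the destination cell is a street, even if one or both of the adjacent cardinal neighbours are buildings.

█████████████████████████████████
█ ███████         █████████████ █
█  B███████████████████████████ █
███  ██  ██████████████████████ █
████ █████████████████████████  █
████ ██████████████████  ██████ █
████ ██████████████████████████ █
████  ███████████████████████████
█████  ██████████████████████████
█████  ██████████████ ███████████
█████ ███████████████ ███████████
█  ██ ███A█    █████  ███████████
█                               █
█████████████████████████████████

Finding the shortest path from A to B:
Movement: 8-directional
Path length: 13 steps
Directions: down-left → left → left → up-left → up → up → up → up → up-left → up → up → up → up-left

Solution:

█████████████████████████████████
█ ███████         █████████████ █
█  B███████████████████████████ █
███ ↖██  ██████████████████████ █
████↑█████████████████████████  █
████↑██████████████████  ██████ █
████↑██████████████████████████ █
████ ↖███████████████████████████
█████↑ ██████████████████████████
█████↑ ██████████████ ███████████
█████↑███████████████ ███████████
█  ██↑███A█    █████  ███████████
█     ↖←←                       █
█████████████████████████████████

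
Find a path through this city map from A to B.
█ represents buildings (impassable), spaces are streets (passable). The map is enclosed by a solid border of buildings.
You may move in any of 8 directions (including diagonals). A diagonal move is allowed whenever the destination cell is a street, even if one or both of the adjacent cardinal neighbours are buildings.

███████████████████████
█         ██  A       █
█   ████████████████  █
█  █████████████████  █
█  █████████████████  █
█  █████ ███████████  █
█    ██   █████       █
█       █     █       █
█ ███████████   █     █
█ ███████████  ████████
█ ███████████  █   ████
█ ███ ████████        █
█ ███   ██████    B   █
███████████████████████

Finding the shortest path from A to B:
Movement: 8-directional
Path length: 20 steps
Directions: right → right → right → right → right → down-right → down → down → down → down-left → left → left → down-left → down-left → down-left → down → down-right → right → right → down-right

Solution:

███████████████████████
█         ██  A→→→→↘  █
█   ████████████████↓ █
█  █████████████████↓ █
█  █████████████████↓ █
█  █████ ███████████↙ █
█    ██   █████  ↙←←  █
█       █     █ ↙     █
█ ███████████  ↙█     █
█ ███████████ ↓████████
█ ███████████ ↘█   ████
█ ███ ████████ →→↘    █
█ ███   ██████    B   █
███████████████████████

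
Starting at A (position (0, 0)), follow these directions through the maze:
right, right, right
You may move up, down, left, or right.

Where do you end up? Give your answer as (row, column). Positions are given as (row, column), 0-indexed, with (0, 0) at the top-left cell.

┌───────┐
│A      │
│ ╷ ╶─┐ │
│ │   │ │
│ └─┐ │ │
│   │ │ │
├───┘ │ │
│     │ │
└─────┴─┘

Following directions step by step:
Start: (0, 0)
  right: (0, 0) → (0, 1)
  right: (0, 1) → (0, 2)
  right: (0, 2) → (0, 3)
Final position: (0, 3)

Path taken:

┌───────┐
│A → → B│
│ ╷ ╶─┐ │
│ │   │ │
│ └─┐ │ │
│   │ │ │
├───┘ │ │
│     │ │
└─────┴─┘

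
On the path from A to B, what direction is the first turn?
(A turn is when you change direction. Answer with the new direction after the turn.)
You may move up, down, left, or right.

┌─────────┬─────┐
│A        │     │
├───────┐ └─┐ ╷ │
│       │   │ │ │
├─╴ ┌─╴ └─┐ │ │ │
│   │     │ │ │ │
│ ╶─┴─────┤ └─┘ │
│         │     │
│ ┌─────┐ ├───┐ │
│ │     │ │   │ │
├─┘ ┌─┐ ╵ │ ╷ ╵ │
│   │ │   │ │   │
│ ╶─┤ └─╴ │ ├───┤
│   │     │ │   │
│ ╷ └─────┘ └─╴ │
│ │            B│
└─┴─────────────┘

Directions: right, right, right, right, down, right, down, down, right, right, down, down, left, up, left, down, down, down, right, right
First turn direction: down

Solution:

┌─────────┬─────┐
│A → → → ↓│     │
├───────┐ └─┐ ╷ │
│       │↳ ↓│ │ │
├─╴ ┌─╴ └─┐ │ │ │
│   │     │↓│ │ │
│ ╶─┴─────┤ └─┘ │
│         │↳ → ↓│
│ ┌─────┐ ├───┐ │
│ │     │ │↓ ↰│↓│
├─┘ ┌─┐ ╵ │ ╷ ╵ │
│   │ │   │↓│↑ ↲│
│ ╶─┤ └─╴ │ ├───┤
│   │     │↓│   │
│ ╷ └─────┘ └─╴ │
│ │        ↳ → B│
└─┴─────────────┘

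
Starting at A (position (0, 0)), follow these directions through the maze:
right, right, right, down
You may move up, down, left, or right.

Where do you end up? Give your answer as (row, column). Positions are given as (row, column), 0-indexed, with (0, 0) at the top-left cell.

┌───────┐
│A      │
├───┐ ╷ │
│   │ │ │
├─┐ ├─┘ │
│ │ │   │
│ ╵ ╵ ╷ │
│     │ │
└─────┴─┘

Following directions step by step:
Start: (0, 0)
  right: (0, 0) → (0, 1)
  right: (0, 1) → (0, 2)
  right: (0, 2) → (0, 3)
  down: (0, 3) → (1, 3)
Final position: (1, 3)

Path taken:

┌───────┐
│A → → ↓│
├───┐ ╷ │
│   │ │B│
├─┐ ├─┘ │
│ │ │   │
│ ╵ ╵ ╷ │
│     │ │
└─────┴─┘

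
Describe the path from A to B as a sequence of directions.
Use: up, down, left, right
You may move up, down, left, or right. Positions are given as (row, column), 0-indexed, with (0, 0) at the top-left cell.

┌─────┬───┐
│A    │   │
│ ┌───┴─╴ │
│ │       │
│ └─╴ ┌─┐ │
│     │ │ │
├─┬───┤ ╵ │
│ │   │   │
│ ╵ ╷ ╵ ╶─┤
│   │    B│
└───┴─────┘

Finding the path and converting it to directions:
Path through cells: (0,0) → (1,0) → (2,0) → (2,1) → (2,2) → (1,2) → (1,3) → (1,4) → (2,4) → (3,4) → (3,3) → (4,3) → (4,4)
Directions: down, down, right, right, up, right, right, down, down, left, down, right

Solution:

┌─────┬───┐
│A    │   │
│ ┌───┴─╴ │
│↓│  ↱ → ↓│
│ └─╴ ┌─┐ │
│↳ → ↑│ │↓│
├─┬───┤ ╵ │
│ │   │↓ ↲│
│ ╵ ╷ ╵ ╶─┤
│   │  ↳ B│
└───┴─────┘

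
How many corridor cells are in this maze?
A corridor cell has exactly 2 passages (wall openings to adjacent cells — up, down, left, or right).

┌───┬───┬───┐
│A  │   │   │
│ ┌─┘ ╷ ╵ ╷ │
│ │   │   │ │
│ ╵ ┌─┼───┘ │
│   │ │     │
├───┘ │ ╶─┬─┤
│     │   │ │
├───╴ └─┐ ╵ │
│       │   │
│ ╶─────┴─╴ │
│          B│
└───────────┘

Counting cells with exactly 2 passages:
Total corridor cells: 28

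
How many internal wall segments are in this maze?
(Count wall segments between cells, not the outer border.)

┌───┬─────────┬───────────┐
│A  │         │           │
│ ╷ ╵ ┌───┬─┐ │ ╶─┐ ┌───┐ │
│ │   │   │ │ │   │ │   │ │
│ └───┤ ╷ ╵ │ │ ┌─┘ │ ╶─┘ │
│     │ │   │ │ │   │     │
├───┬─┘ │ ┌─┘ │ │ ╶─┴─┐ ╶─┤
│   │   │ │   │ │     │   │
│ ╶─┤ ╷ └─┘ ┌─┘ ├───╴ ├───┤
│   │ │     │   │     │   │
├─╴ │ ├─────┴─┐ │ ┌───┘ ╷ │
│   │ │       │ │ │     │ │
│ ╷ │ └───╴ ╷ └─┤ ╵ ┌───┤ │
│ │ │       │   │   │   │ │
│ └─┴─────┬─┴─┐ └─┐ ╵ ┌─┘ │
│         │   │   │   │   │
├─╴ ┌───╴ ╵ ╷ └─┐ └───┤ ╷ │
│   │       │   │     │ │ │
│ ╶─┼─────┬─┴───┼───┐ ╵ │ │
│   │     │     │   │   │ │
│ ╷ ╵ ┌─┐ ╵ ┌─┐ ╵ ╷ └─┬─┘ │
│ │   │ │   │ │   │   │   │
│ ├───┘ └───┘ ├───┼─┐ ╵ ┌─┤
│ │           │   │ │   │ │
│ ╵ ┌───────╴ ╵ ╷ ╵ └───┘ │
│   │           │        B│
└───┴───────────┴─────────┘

Counting internal wall segments:
Total internal walls: 144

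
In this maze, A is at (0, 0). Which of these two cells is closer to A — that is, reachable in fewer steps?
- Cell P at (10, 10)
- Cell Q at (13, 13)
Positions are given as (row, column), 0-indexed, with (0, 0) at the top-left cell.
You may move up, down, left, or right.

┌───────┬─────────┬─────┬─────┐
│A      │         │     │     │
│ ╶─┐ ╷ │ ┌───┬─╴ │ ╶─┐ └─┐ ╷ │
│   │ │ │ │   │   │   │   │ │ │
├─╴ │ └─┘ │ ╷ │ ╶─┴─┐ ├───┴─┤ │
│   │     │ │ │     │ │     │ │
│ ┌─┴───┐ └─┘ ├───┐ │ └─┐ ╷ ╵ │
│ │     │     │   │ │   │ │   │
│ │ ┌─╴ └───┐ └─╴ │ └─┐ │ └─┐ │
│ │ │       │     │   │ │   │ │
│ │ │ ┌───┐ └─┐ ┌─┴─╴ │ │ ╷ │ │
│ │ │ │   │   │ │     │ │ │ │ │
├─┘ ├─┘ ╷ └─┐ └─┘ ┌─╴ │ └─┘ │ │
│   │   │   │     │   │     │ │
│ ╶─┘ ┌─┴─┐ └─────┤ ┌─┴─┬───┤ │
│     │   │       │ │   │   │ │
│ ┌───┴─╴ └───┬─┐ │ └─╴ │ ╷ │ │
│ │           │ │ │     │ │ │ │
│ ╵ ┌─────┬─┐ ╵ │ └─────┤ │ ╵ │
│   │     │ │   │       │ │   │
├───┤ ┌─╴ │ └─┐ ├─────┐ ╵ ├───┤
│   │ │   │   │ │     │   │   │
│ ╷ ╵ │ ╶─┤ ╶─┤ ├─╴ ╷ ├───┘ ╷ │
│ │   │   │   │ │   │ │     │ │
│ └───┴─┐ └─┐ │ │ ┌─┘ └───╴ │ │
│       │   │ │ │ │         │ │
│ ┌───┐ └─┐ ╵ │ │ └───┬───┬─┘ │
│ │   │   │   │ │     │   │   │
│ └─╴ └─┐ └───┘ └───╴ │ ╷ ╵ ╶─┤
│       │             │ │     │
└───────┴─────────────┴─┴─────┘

Shortest path A → P at (10, 10): 66 steps
Shortest path A → Q at (13, 13): 78 steps

P is closer (66 steps vs 78 steps).

Path to P:

┌───────┬─────────┬─────┬─────┐
│A → ↓  │↱ → → → ↓│     │     │
│ ╶─┐ ╷ │ ┌───┬─╴ │ ╶─┐ └─┐ ╷ │
│   │↓│ │↑│   │↓ ↲│   │   │ │ │
├─╴ │ └─┘ │ ╷ │ ╶─┴─┐ ├───┴─┤ │
│   │↳ → ↑│ │ │↳ → ↓│ │     │ │
│ ┌─┴───┐ └─┘ ├───┐ │ └─┐ ╷ ╵ │
│ │↓ ← ↰│     │   │↓│   │ │   │
│ │ ┌─╴ └───┐ └─╴ │ └─┐ │ └─┐ │
│ │↓│  ↑ ← ↰│     │↳ ↓│ │   │ │
│ │ │ ┌───┐ └─┐ ┌─┴─╴ │ │ ╷ │ │
│ │↓│ │   │↑ ↰│ │↓ ← ↲│ │ │ │ │
├─┘ ├─┘ ╷ └─┐ └─┘ ┌─╴ │ └─┘ │ │
│↓ ↲│   │   │↑ ← ↲│   │     │ │
│ ╶─┘ ┌─┴─┐ └─────┤ ┌─┴─┬───┤ │
│↓    │   │       │ │   │   │ │
│ ┌───┴─╴ └───┬─┐ │ └─╴ │ ╷ │ │
│↓│↱ → → → → ↓│ │ │     │ │ │ │
│ ╵ ┌─────┬─┐ ╵ │ └─────┤ │ ╵ │
│↳ ↑│     │ │↳ ↓│       │ │   │
├───┤ ┌─╴ │ └─┐ ├─────┐ ╵ ├───┤
│   │ │   │   │↓│  ↱ P│   │   │
│ ╷ ╵ │ ╶─┤ ╶─┤ ├─╴ ╷ ├───┘ ╷ │
│ │   │   │   │↓│↱ ↑│ │     │ │
│ └───┴─┐ └─┐ │ │ ┌─┘ └───╴ │ │
│       │   │ │↓│↑│         │ │
│ ┌───┐ └─┐ ╵ │ │ └───┬───┬─┘ │
│ │   │   │   │↓│↑ ← ↰│   │   │
│ └─╴ └─┐ └───┘ └───╴ │ ╷ ╵ ╶─┤
│       │      ↳ → → ↑│ │     │
└───────┴─────────────┴─┴─────┘

Path to Q:

┌───────┬─────────┬─────┬─────┐
│A → ↓  │↱ → → → ↓│     │     │
│ ╶─┐ ╷ │ ┌───┬─╴ │ ╶─┐ └─┐ ╷ │
│   │↓│ │↑│   │↓ ↲│   │   │ │ │
├─╴ │ └─┘ │ ╷ │ ╶─┴─┐ ├───┴─┤ │
│   │↳ → ↑│ │ │↳ → ↓│ │     │ │
│ ┌─┴───┐ └─┘ ├───┐ │ └─┐ ╷ ╵ │
│ │↓ ← ↰│     │   │↓│   │ │   │
│ │ ┌─╴ └───┐ └─╴ │ └─┐ │ └─┐ │
│ │↓│  ↑ ← ↰│     │↳ ↓│ │   │ │
│ │ │ ┌───┐ └─┐ ┌─┴─╴ │ │ ╷ │ │
│ │↓│ │   │↑ ↰│ │↓ ← ↲│ │ │ │ │
├─┘ ├─┘ ╷ └─┐ └─┘ ┌─╴ │ └─┘ │ │
│↓ ↲│   │   │↑ ← ↲│   │     │ │
│ ╶─┘ ┌─┴─┐ └─────┤ ┌─┴─┬───┤ │
│↓    │   │       │ │   │   │ │
│ ┌───┴─╴ └───┬─┐ │ └─╴ │ ╷ │ │
│↓│↱ → → → → ↓│ │ │     │ │ │ │
│ ╵ ┌─────┬─┐ ╵ │ └─────┤ │ ╵ │
│↳ ↑│     │ │↳ ↓│       │ │   │
├───┤ ┌─╴ │ └─┐ ├─────┐ ╵ ├───┤
│   │ │   │   │↓│  ↱ ↓│   │↱ ↓│
│ ╷ ╵ │ ╶─┤ ╶─┤ ├─╴ ╷ ├───┘ ╷ │
│ │   │   │   │↓│↱ ↑│↓│    ↑│↓│
│ └───┴─┐ └─┐ │ │ ┌─┘ └───╴ │ │
│       │   │ │↓│↑│  ↳ → → ↑│↓│
│ ┌───┐ └─┐ ╵ │ │ └───┬───┬─┘ │
│ │   │   │   │↓│↑ ← ↰│   │Q ↲│
│ └─╴ └─┐ └───┘ └───╴ │ ╷ ╵ ╶─┤
│       │      ↳ → → ↑│ │     │
└───────┴─────────────┴─┴─────┘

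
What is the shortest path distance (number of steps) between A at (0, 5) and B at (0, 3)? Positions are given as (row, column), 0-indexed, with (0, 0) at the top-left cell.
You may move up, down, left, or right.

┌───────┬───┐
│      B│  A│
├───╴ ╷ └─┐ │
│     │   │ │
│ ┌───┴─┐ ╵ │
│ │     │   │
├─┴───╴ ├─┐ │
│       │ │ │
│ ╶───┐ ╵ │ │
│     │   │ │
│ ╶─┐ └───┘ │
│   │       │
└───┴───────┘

Finding path from (0, 5) to (0, 3):
Path: (0,5) → (1,5) → (2,5) → (2,4) → (1,4) → (1,3) → (0,3)
Distance: 6 steps

Solution:

┌───────┬───┐
│      B│  A│
├───╴ ╷ └─┐ │
│     │↑ ↰│↓│
│ ┌───┴─┐ ╵ │
│ │     │↑ ↲│
├─┴───╴ ├─┐ │
│       │ │ │
│ ╶───┐ ╵ │ │
│     │   │ │
│ ╶─┐ └───┘ │
│   │       │
└───┴───────┘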